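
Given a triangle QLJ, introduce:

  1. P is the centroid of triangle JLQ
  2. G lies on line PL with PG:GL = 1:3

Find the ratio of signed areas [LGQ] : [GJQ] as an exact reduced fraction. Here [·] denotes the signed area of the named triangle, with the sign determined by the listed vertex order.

Assign Q = (0, 0), L = (1, 0), J = (0, 1) — the answer is frame-independent, so this choice is without loss of generality.
1. P is the centroid of triangle JLQ ⇒ P = (1/3, 1/3)
2. G lies on line PL with PG:GL = 1:3 ⇒ G = (1/2, 1/4)
2·[LGQ] = 1/4, 2·[GJQ] = 1/2
[LGQ]:[GJQ] = 1/4:1/2 = 1/2

[LGQ]:[GJQ] = 1/2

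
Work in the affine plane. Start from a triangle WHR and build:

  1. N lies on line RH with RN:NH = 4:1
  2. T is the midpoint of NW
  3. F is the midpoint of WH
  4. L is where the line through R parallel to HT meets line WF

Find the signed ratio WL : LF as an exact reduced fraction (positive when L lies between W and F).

WL:LF = -12/11

Work in coordinates with W = (0, 0), H = (1, 0), R = (0, 1).
1. N lies on line RH with RN:NH = 4:1 ⇒ N = (4/5, 1/5)
2. T is the midpoint of NW ⇒ T = (2/5, 1/10)
3. F is the midpoint of WH ⇒ F = (1/2, 0)
4. L is where the line through R parallel to HT meets line WF ⇒ L = (6, 0)
L = W + t·(F−W) with t = 12, so WL:LF = t:(1−t) = 12:-11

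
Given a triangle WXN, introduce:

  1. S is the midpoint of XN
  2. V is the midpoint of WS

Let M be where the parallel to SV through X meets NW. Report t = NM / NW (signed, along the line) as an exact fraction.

Assign W = (0, 0), X = (1, 0), N = (0, 1) — the answer is frame-independent, so this choice is without loss of generality.
1. S is the midpoint of XN ⇒ S = (1/2, 1/2)
2. V is the midpoint of WS ⇒ V = (1/4, 1/4)
through X parallel to SV: direction (-1/4, -1/4); meets NW at M = (0, -1)
M = N + t·(W−N) with t = 2

t = 2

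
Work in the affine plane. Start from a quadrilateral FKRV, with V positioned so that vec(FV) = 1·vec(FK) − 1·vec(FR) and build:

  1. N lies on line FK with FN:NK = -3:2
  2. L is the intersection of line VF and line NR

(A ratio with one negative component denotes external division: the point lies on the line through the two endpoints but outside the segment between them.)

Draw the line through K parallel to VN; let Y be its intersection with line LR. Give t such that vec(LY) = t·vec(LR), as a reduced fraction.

Set F = (0, 0), K = (1, 0), R = (0, 1), V = (1, -1); any affine frame gives the same invariant.
1. N lies on line FK with FN:NK = -3:2 ⇒ N = (3, 0)
2. L is the intersection of line VF and line NR ⇒ L = (-3/2, 3/2)
through K parallel to VN: direction (2, 1); meets LR at Y = (9/5, 2/5)
Y = L + t·(R−L) with t = 11/5

t = 11/5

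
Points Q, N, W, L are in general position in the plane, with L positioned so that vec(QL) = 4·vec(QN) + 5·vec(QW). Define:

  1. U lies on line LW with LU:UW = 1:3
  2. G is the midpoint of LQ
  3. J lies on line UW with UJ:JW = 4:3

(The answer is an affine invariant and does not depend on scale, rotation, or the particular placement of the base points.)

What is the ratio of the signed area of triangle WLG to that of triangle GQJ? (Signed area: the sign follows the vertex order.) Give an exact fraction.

Work in coordinates with Q = (0, 0), N = (1, 0), W = (0, 1), L = (4, 5).
1. U lies on line LW with LU:UW = 1:3 ⇒ U = (3, 4)
2. G is the midpoint of LQ ⇒ G = (2, 5/2)
3. J lies on line UW with UJ:JW = 4:3 ⇒ J = (9/7, 16/7)
2·[WLG] = -2, 2·[GQJ] = -19/14
[WLG]:[GQJ] = -2:-19/14 = 28/19

[WLG]:[GQJ] = 28/19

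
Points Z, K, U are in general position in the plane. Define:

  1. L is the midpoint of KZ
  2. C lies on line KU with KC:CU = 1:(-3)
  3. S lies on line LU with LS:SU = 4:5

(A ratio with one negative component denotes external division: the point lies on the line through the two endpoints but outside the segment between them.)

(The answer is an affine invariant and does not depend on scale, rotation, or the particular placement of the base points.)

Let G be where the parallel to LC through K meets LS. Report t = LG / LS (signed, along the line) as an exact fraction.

Choose coordinates Z = (0, 0), K = (1, 0), U = (0, 1).
1. L is the midpoint of KZ ⇒ L = (1/2, 0)
2. C lies on line KU with KC:CU = 1:(-3) ⇒ C = (3/2, -1/2)
3. S lies on line LU with LS:SU = 4:5 ⇒ S = (5/18, 4/9)
through K parallel to LC: direction (1, -1/2); meets LS at G = (1/3, 1/3)
G = L + t·(S−L) with t = 3/4

t = 3/4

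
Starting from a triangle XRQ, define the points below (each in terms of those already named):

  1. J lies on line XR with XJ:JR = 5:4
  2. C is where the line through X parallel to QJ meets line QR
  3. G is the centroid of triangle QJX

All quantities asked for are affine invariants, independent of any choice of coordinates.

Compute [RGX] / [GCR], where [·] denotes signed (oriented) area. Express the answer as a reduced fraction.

[RGX]:[GCR] = -4/13

Work in coordinates with X = (0, 0), R = (1, 0), Q = (0, 1).
1. J lies on line XR with XJ:JR = 5:4 ⇒ J = (5/9, 0)
2. C is where the line through X parallel to QJ meets line QR ⇒ C = (-5/4, 9/4)
3. G is the centroid of triangle QJX ⇒ G = (5/27, 1/3)
2·[RGX] = 1/3, 2·[GCR] = -13/12
[RGX]:[GCR] = 1/3:-13/12 = -4/13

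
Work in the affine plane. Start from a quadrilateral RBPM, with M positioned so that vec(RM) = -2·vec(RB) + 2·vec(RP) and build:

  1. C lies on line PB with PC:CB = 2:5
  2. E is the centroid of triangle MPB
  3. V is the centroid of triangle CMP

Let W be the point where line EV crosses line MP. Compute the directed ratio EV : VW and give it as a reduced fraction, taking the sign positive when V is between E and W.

EV:VW = 5/2

Set R = (0, 0), B = (1, 0), P = (0, 1), M = (-2, 2); any affine frame gives the same invariant.
1. C lies on line PB with PC:CB = 2:5 ⇒ C = (2/7, 5/7)
2. E is the centroid of triangle MPB ⇒ E = (-1/3, 1)
3. V is the centroid of triangle CMP ⇒ V = (-4/7, 26/21)
line EV meets MP at W = (-2/3, 4/3)
V = E + t·(W−E) with t = 5/7, so EV:VW = 5/7:2/7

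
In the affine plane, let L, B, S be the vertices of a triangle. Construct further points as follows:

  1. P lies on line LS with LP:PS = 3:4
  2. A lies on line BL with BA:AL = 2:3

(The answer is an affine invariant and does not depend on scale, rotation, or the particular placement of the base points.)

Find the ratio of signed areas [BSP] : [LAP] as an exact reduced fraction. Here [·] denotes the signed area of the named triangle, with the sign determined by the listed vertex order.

Work in coordinates with L = (0, 0), B = (1, 0), S = (0, 1).
1. P lies on line LS with LP:PS = 3:4 ⇒ P = (0, 3/7)
2. A lies on line BL with BA:AL = 2:3 ⇒ A = (3/5, 0)
2·[BSP] = 4/7, 2·[LAP] = 9/35
[BSP]:[LAP] = 4/7:9/35 = 20/9

[BSP]:[LAP] = 20/9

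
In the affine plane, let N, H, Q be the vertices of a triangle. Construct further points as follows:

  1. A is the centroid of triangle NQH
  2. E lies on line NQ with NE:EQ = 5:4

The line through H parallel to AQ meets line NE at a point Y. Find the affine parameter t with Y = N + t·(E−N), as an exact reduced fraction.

t = 18/5

Choose coordinates N = (0, 0), H = (1, 0), Q = (0, 1).
1. A is the centroid of triangle NQH ⇒ A = (1/3, 1/3)
2. E lies on line NQ with NE:EQ = 5:4 ⇒ E = (0, 5/9)
through H parallel to AQ: direction (-1/3, 2/3); meets NE at Y = (0, 2)
Y = N + t·(E−N) with t = 18/5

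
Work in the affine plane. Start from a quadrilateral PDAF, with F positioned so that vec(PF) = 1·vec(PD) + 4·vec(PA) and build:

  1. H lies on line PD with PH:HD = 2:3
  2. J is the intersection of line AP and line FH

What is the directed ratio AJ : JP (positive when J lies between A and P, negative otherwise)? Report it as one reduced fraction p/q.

AJ:JP = -11/8

Set P = (0, 0), D = (1, 0), A = (0, 1), F = (1, 4); any affine frame gives the same invariant.
1. H lies on line PD with PH:HD = 2:3 ⇒ H = (2/5, 0)
2. J is the intersection of line AP and line FH ⇒ J = (0, -8/3)
J = A + t·(P−A) with t = 11/3, so AJ:JP = t:(1−t) = 11/3:-8/3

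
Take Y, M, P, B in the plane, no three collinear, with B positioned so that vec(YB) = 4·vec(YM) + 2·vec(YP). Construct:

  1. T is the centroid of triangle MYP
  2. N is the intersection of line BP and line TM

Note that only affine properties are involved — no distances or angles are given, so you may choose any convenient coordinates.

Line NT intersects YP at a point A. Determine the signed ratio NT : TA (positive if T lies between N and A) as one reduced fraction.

Set Y = (0, 0), M = (1, 0), P = (0, 1), B = (4, 2); any affine frame gives the same invariant.
1. T is the centroid of triangle MYP ⇒ T = (1/3, 1/3)
2. N is the intersection of line BP and line TM ⇒ N = (-2/3, 5/6)
line NT meets YP at A = (0, 1/2)
T = N + t·(A−N) with t = 3/2, so NT:TA = 3/2:-1/2

NT:TA = -3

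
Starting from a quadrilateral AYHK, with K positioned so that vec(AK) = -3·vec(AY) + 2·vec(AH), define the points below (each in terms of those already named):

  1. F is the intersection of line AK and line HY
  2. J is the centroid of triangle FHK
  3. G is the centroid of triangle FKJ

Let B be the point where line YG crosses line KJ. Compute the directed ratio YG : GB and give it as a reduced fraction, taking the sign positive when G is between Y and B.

YG:GB = -2

Work in coordinates with A = (0, 0), Y = (1, 0), H = (0, 1), K = (-3, 2).
1. F is the intersection of line AK and line HY ⇒ F = (3, -2)
2. J is the centroid of triangle FHK ⇒ J = (0, 1/3)
3. G is the centroid of triangle FKJ ⇒ G = (0, 1/9)
line YG meets KJ at B = (1/2, 1/18)
G = Y + t·(B−Y) with t = 2, so YG:GB = 2:-1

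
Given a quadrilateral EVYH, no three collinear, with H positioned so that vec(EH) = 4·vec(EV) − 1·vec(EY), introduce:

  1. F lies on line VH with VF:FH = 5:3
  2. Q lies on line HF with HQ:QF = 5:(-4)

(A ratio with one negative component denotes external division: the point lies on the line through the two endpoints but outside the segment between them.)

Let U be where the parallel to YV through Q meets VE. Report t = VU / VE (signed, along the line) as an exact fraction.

t = 7/4

Assign E = (0, 0), V = (1, 0), Y = (0, 1), H = (4, -1) — the answer is frame-independent, so this choice is without loss of generality.
1. F lies on line VH with VF:FH = 5:3 ⇒ F = (23/8, -5/8)
2. Q lies on line HF with HQ:QF = 5:(-4) ⇒ Q = (-13/8, 7/8)
through Q parallel to YV: direction (1, -1); meets VE at U = (-3/4, 0)
U = V + t·(E−V) with t = 7/4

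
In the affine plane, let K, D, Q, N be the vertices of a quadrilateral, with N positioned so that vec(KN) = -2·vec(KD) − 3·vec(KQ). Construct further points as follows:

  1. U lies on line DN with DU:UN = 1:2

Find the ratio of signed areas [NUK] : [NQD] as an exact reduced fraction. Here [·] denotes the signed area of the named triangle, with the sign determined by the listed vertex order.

Work in coordinates with K = (0, 0), D = (1, 0), Q = (0, 1), N = (-2, -3).
1. U lies on line DN with DU:UN = 1:2 ⇒ U = (0, -1)
2·[NUK] = 2, 2·[NQD] = -6
[NUK]:[NQD] = 2:-6 = -1/3

[NUK]:[NQD] = -1/3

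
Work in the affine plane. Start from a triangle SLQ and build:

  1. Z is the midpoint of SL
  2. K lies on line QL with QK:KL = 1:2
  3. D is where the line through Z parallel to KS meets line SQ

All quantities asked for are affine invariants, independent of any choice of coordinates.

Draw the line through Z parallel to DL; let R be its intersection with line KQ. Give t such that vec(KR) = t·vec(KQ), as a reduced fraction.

t = -5/4

Work in coordinates with S = (0, 0), L = (1, 0), Q = (0, 1).
1. Z is the midpoint of SL ⇒ Z = (1/2, 0)
2. K lies on line QL with QK:KL = 1:2 ⇒ K = (1/3, 2/3)
3. D is where the line through Z parallel to KS meets line SQ ⇒ D = (0, -1)
through Z parallel to DL: direction (1, 1); meets KQ at R = (3/4, 1/4)
R = K + t·(Q−K) with t = -5/4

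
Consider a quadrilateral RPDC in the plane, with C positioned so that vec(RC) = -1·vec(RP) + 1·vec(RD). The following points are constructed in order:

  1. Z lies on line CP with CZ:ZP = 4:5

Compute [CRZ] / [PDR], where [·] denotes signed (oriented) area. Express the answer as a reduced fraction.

Work in coordinates with R = (0, 0), P = (1, 0), D = (0, 1), C = (-1, 1).
1. Z lies on line CP with CZ:ZP = 4:5 ⇒ Z = (-1/9, 5/9)
2·[CRZ] = 4/9, 2·[PDR] = 1
[CRZ]:[PDR] = 4/9:1 = 4/9

[CRZ]:[PDR] = 4/9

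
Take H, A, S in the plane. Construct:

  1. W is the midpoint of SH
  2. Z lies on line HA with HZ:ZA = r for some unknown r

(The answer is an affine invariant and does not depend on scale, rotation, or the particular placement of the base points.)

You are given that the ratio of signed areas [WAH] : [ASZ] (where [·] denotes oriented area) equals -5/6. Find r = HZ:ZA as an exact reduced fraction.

Set H = (0, 0), A = (1, 0), S = (0, 1); any affine frame gives the same invariant.
1. W is the midpoint of SH ⇒ W = (0, 1/2)
2. With HZ:ZA = r, write λ = r/(r+1) so Z = H + λ·(A−H); Z is affine-linear in λ
Every point depending on Z is an affine combination of Z and λ-independent points, so each such coordinate is linear in λ; the λ² term in each signed area is a multiple of (A−H)×(A−H) = 0, so 2·[WAH] and 2·[ASZ] are each linear in λ. Evaluating at λ=0 and λ=1:
  2·[WAH] = -1/2,   2·[ASZ] = −λ + 1
So [WAH]:[ASZ] = (-1/2) / (−λ + 1). Setting this equal to -5/6:
  -1/2 = -5/6·(−λ + 1)  ⇒  λ = 2/5
Then r = λ/(1−λ) = (2/5)/(3/5) = 2/3. Check: with r = 2/3, Z = (2/5, 0) and [WAH]:[ASZ] = -5/6 as required.

r = 2/3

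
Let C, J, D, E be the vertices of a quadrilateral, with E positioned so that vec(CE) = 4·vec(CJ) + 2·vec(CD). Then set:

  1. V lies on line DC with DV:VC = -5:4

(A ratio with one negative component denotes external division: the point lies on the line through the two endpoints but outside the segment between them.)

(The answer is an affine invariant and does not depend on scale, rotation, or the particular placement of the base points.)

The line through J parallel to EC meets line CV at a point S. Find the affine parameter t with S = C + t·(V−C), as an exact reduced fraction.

t = 1/8

Choose coordinates C = (0, 0), J = (1, 0), D = (0, 1), E = (4, 2).
1. V lies on line DC with DV:VC = -5:4 ⇒ V = (0, -4)
through J parallel to EC: direction (-4, -2); meets CV at S = (0, -1/2)
S = C + t·(V−C) with t = 1/8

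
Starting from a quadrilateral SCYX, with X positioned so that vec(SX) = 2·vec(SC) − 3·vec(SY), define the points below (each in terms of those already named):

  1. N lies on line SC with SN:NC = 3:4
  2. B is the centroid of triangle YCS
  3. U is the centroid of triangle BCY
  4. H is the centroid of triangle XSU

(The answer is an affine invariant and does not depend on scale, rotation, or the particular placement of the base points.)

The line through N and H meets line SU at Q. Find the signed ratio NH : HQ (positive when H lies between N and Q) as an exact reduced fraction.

NH:HQ = -26/35

Assign S = (0, 0), C = (1, 0), Y = (0, 1), X = (2, -3) — the answer is frame-independent, so this choice is without loss of generality.
1. N lies on line SC with SN:NC = 3:4 ⇒ N = (3/7, 0)
2. B is the centroid of triangle YCS ⇒ B = (1/3, 1/3)
3. U is the centroid of triangle BCY ⇒ U = (4/9, 4/9)
4. H is the centroid of triangle XSU ⇒ H = (22/27, -23/27)
line NH meets SU at Q = (23/78, 23/78)
H = N + t·(Q−N) with t = -26/9, so NH:HQ = -26/9:35/9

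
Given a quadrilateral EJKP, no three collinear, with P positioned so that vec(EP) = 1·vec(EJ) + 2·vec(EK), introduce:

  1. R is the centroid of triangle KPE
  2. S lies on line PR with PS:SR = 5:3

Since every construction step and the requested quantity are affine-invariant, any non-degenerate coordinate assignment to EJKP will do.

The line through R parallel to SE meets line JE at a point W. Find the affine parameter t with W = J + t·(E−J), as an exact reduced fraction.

t = 12/11

Set E = (0, 0), J = (1, 0), K = (0, 1), P = (1, 2); any affine frame gives the same invariant.
1. R is the centroid of triangle KPE ⇒ R = (1/3, 1)
2. S lies on line PR with PS:SR = 5:3 ⇒ S = (7/12, 11/8)
through R parallel to SE: direction (-7/12, -11/8); meets JE at W = (-1/11, 0)
W = J + t·(E−J) with t = 12/11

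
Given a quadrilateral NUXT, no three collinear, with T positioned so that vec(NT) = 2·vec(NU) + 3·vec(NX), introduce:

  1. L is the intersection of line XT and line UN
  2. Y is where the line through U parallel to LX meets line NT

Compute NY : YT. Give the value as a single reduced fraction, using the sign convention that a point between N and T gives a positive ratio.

NY:YT = -1/2

Set N = (0, 0), U = (1, 0), X = (0, 1), T = (2, 3); any affine frame gives the same invariant.
1. L is the intersection of line XT and line UN ⇒ L = (-1, 0)
2. Y is where the line through U parallel to LX meets line NT ⇒ Y = (-2, -3)
Y = N + t·(T−N) with t = -1, so NY:YT = t:(1−t) = -1:2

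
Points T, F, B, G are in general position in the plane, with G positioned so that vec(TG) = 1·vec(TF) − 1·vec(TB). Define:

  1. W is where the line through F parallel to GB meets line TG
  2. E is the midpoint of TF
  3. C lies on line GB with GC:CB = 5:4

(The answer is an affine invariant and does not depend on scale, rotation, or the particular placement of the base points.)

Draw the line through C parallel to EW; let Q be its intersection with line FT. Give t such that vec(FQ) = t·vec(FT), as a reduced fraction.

Assign T = (0, 0), F = (1, 0), B = (0, 1), G = (1, -1) — the answer is frame-independent, so this choice is without loss of generality.
1. W is where the line through F parallel to GB meets line TG ⇒ W = (2, -2)
2. E is the midpoint of TF ⇒ E = (1/2, 0)
3. C lies on line GB with GC:CB = 5:4 ⇒ C = (4/9, 1/9)
through C parallel to EW: direction (3/2, -2); meets FT at Q = (19/36, 0)
Q = F + t·(T−F) with t = 17/36

t = 17/36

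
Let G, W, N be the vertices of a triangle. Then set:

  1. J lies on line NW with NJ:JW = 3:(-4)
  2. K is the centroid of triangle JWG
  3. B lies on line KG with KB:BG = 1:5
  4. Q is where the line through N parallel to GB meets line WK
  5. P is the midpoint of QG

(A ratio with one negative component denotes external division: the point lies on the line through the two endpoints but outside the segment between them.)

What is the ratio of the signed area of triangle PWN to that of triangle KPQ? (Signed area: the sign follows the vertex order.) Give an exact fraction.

[PWN]:[KPQ] = 7/4

Choose coordinates G = (0, 0), W = (1, 0), N = (0, 1).
1. J lies on line NW with NJ:JW = 3:(-4) ⇒ J = (-3, 4)
2. K is the centroid of triangle JWG ⇒ K = (-2/3, 4/3)
3. B lies on line KG with KB:BG = 1:5 ⇒ B = (-5/9, 10/9)
4. Q is where the line through N parallel to GB meets line WK ⇒ Q = (1/6, 2/3)
5. P is the midpoint of QG ⇒ P = (1/12, 1/3)
2·[PWN] = 7/12, 2·[KPQ] = 1/3
[PWN]:[KPQ] = 7/12:1/3 = 7/4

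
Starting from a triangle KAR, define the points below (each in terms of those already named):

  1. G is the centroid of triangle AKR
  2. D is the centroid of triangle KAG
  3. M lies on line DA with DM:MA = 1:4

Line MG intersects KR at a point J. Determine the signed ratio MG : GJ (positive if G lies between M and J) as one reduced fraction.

MG:GJ = 2/3

Set K = (0, 0), A = (1, 0), R = (0, 1); any affine frame gives the same invariant.
1. G is the centroid of triangle AKR ⇒ G = (1/3, 1/3)
2. D is the centroid of triangle KAG ⇒ D = (4/9, 1/9)
3. M lies on line DA with DM:MA = 1:4 ⇒ M = (5/9, 4/45)
line MG meets KR at J = (0, 7/10)
G = M + t·(J−M) with t = 2/5, so MG:GJ = 2/5:3/5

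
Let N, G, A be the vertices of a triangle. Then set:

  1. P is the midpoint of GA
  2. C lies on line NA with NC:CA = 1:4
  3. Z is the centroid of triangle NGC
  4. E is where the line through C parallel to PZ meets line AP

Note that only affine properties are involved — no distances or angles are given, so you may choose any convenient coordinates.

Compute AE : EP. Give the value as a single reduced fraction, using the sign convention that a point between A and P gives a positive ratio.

AE:EP = 4/5

Set N = (0, 0), G = (1, 0), A = (0, 1); any affine frame gives the same invariant.
1. P is the midpoint of GA ⇒ P = (1/2, 1/2)
2. C lies on line NA with NC:CA = 1:4 ⇒ C = (0, 1/5)
3. Z is the centroid of triangle NGC ⇒ Z = (1/3, 1/15)
4. E is where the line through C parallel to PZ meets line AP ⇒ E = (2/9, 7/9)
E = A + t·(P−A) with t = 4/9, so AE:EP = t:(1−t) = 4/9:5/9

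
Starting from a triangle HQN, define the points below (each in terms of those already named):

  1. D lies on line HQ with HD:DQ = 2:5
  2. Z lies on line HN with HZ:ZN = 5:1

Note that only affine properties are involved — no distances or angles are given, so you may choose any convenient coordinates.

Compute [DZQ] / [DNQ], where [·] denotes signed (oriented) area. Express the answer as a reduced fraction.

Set H = (0, 0), Q = (1, 0), N = (0, 1); any affine frame gives the same invariant.
1. D lies on line HQ with HD:DQ = 2:5 ⇒ D = (2/7, 0)
2. Z lies on line HN with HZ:ZN = 5:1 ⇒ Z = (0, 5/6)
2·[DZQ] = -25/42, 2·[DNQ] = -5/7
[DZQ]:[DNQ] = -25/42:-5/7 = 5/6

[DZQ]:[DNQ] = 5/6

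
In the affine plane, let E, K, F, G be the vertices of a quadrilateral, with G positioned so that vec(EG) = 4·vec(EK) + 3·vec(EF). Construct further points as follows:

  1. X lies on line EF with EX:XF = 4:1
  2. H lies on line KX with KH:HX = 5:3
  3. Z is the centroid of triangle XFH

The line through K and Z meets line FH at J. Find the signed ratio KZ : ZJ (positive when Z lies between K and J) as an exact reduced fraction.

KZ:ZJ = -6

Assign E = (0, 0), K = (1, 0), F = (0, 1), G = (4, 3) — the answer is frame-independent, so this choice is without loss of generality.
1. X lies on line EF with EX:XF = 4:1 ⇒ X = (0, 4/5)
2. H lies on line KX with KH:HX = 5:3 ⇒ H = (3/8, 1/2)
3. Z is the centroid of triangle XFH ⇒ Z = (1/8, 23/30)
line KZ meets FH at J = (13/48, 23/36)
Z = K + t·(J−K) with t = 6/5, so KZ:ZJ = 6/5:-1/5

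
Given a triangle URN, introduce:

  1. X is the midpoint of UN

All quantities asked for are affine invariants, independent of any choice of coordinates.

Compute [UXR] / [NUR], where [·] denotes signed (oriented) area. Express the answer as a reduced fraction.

Choose coordinates U = (0, 0), R = (1, 0), N = (0, 1).
1. X is the midpoint of UN ⇒ X = (0, 1/2)
2·[UXR] = -1/2, 2·[NUR] = 1
[UXR]:[NUR] = -1/2:1 = -1/2

[UXR]:[NUR] = -1/2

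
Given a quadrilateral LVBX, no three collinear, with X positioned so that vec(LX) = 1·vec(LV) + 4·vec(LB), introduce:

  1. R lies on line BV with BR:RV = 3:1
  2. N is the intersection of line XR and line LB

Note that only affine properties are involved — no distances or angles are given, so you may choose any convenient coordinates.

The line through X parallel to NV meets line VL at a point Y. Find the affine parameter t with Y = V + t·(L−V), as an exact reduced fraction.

Set L = (0, 0), V = (1, 0), B = (0, 1), X = (1, 4); any affine frame gives the same invariant.
1. R lies on line BV with BR:RV = 3:1 ⇒ R = (3/4, 1/4)
2. N is the intersection of line XR and line LB ⇒ N = (0, -11)
through X parallel to NV: direction (1, 11); meets VL at Y = (7/11, 0)
Y = V + t·(L−V) with t = 4/11

t = 4/11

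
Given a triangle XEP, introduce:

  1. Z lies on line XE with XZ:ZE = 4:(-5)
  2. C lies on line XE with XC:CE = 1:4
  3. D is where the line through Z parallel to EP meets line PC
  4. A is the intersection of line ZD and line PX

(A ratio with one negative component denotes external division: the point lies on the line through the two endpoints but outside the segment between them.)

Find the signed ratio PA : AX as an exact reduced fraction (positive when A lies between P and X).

PA:AX = -5/4

Work in coordinates with X = (0, 0), E = (1, 0), P = (0, 1).
1. Z lies on line XE with XZ:ZE = 4:(-5) ⇒ Z = (-4, 0)
2. C lies on line XE with XC:CE = 1:4 ⇒ C = (1/5, 0)
3. D is where the line through Z parallel to EP meets line PC ⇒ D = (5/4, -21/4)
4. A is the intersection of line ZD and line PX ⇒ A = (0, -4)
A = P + t·(X−P) with t = 5, so PA:AX = t:(1−t) = 5:-4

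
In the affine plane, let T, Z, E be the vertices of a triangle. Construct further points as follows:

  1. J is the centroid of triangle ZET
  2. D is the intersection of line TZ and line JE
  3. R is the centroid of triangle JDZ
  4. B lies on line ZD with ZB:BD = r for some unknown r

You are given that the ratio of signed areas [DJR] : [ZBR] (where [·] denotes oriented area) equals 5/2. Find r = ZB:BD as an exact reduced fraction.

r = 2/3

Choose coordinates T = (0, 0), Z = (1, 0), E = (0, 1).
1. J is the centroid of triangle ZET ⇒ J = (1/3, 1/3)
2. D is the intersection of line TZ and line JE ⇒ D = (1/2, 0)
3. R is the centroid of triangle JDZ ⇒ R = (11/18, 1/9)
4. With ZB:BD = r, write λ = r/(r+1) so B = Z + λ·(D−Z); B is affine-linear in λ
Every point depending on B is an affine combination of B and λ-independent points, so each such coordinate is linear in λ; the λ² term in each signed area is a multiple of (D−Z)×(D−Z) = 0, so 2·[DJR] and 2·[ZBR] are each linear in λ. Evaluating at λ=0 and λ=1:
  2·[DJR] = -1/18,   2·[ZBR] = -1/18·λ
So [DJR]:[ZBR] = (-1/18) / (-1/18·λ). Setting this equal to 5/2:
  -1/18 = 5/2·(-1/18·λ)  ⇒  λ = 2/5
Then r = λ/(1−λ) = (2/5)/(3/5) = 2/3. Check: with r = 2/3, B = (4/5, 0) and [DJR]:[ZBR] = 5/2 as required.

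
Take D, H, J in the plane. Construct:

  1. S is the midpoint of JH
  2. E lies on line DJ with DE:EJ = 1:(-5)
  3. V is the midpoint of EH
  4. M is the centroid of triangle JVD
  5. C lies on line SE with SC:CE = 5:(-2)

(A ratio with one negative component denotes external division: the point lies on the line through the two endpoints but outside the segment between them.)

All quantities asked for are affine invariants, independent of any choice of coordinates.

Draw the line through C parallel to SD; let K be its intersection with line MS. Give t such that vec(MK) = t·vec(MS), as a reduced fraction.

Assign D = (0, 0), H = (1, 0), J = (0, 1) — the answer is frame-independent, so this choice is without loss of generality.
1. S is the midpoint of JH ⇒ S = (1/2, 1/2)
2. E lies on line DJ with DE:EJ = 1:(-5) ⇒ E = (0, -1/4)
3. V is the midpoint of EH ⇒ V = (1/2, -1/8)
4. M is the centroid of triangle JVD ⇒ M = (1/6, 7/24)
5. C lies on line SE with SC:CE = 5:(-2) ⇒ C = (-1/3, -3/4)
through C parallel to SD: direction (-1/2, -1/2); meets MS at K = (29/18, 43/36)
K = M + t·(S−M) with t = 13/3

t = 13/3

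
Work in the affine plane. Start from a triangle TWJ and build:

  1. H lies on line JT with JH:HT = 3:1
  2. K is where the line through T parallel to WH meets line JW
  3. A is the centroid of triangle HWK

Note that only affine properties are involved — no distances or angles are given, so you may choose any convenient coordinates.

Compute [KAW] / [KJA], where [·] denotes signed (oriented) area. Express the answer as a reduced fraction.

[KAW]:[KJA] = -1/4

Set T = (0, 0), W = (1, 0), J = (0, 1); any affine frame gives the same invariant.
1. H lies on line JT with JH:HT = 3:1 ⇒ H = (0, 1/4)
2. K is where the line through T parallel to WH meets line JW ⇒ K = (4/3, -1/3)
3. A is the centroid of triangle HWK ⇒ A = (7/9, -1/36)
2·[KAW] = -1/12, 2·[KJA] = 1/3
[KAW]:[KJA] = -1/12:1/3 = -1/4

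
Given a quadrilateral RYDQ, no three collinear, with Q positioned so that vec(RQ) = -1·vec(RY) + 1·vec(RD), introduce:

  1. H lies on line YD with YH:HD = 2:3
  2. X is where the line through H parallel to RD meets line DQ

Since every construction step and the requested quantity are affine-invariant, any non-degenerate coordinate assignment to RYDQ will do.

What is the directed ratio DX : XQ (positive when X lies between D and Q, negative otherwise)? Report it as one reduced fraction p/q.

DX:XQ = -3/8

Set R = (0, 0), Y = (1, 0), D = (0, 1), Q = (-1, 1); any affine frame gives the same invariant.
1. H lies on line YD with YH:HD = 2:3 ⇒ H = (3/5, 2/5)
2. X is where the line through H parallel to RD meets line DQ ⇒ X = (3/5, 1)
X = D + t·(Q−D) with t = -3/5, so DX:XQ = t:(1−t) = -3/5:8/5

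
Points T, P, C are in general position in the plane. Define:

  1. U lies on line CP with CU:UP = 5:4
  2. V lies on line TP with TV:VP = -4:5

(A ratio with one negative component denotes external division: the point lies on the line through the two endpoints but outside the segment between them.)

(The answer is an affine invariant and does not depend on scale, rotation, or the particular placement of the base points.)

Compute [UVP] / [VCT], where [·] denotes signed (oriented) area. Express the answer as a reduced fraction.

Work in coordinates with T = (0, 0), P = (1, 0), C = (0, 1).
1. U lies on line CP with CU:UP = 5:4 ⇒ U = (5/9, 4/9)
2. V lies on line TP with TV:VP = -4:5 ⇒ V = (-4, 0)
2·[UVP] = 20/9, 2·[VCT] = -4
[UVP]:[VCT] = 20/9:-4 = -5/9

[UVP]:[VCT] = -5/9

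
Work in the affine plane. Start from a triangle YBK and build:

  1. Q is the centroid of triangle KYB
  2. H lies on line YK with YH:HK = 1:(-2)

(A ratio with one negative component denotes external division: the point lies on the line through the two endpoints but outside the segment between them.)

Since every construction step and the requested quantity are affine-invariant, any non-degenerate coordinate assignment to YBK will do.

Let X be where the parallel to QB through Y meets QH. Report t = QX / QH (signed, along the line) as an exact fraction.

Work in coordinates with Y = (0, 0), B = (1, 0), K = (0, 1).
1. Q is the centroid of triangle KYB ⇒ Q = (1/3, 1/3)
2. H lies on line YK with YH:HK = 1:(-2) ⇒ H = (0, -1)
through Y parallel to QB: direction (2/3, -1/3); meets QH at X = (2/9, -1/9)
X = Q + t·(H−Q) with t = 1/3

t = 1/3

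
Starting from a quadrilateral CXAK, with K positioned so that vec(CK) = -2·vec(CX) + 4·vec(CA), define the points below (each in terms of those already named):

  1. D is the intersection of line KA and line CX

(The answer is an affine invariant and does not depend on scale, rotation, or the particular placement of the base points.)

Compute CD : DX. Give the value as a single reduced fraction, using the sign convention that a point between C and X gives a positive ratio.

Choose coordinates C = (0, 0), X = (1, 0), A = (0, 1), K = (-2, 4).
1. D is the intersection of line KA and line CX ⇒ D = (2/3, 0)
D = C + t·(X−C) with t = 2/3, so CD:DX = t:(1−t) = 2/3:1/3

CD:DX = 2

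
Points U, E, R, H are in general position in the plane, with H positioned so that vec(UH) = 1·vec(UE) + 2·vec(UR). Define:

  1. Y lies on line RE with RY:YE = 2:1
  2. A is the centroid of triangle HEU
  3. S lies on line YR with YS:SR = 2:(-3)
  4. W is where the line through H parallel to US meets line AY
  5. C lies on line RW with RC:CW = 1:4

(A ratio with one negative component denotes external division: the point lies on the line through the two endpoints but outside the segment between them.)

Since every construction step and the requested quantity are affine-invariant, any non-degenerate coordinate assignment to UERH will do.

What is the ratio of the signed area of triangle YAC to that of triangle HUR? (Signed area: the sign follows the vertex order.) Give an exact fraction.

[YAC]:[HUR] = -8/45

Work in coordinates with U = (0, 0), E = (1, 0), R = (0, 1), H = (1, 2).
1. Y lies on line RE with RY:YE = 2:1 ⇒ Y = (2/3, 1/3)
2. A is the centroid of triangle HEU ⇒ A = (2/3, 2/3)
3. S lies on line YR with YS:SR = 2:(-3) ⇒ S = (2, -1)
4. W is where the line through H parallel to US meets line AY ⇒ W = (2/3, 13/6)
5. C lies on line RW with RC:CW = 1:4 ⇒ C = (2/15, 37/30)
2·[YAC] = 8/45, 2·[HUR] = -1
[YAC]:[HUR] = 8/45:-1 = -8/45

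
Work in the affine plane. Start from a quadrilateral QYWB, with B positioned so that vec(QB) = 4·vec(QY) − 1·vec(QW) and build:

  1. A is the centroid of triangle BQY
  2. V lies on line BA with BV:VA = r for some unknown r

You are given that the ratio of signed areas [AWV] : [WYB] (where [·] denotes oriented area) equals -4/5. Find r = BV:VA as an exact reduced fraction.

r = 1/4

Work in coordinates with Q = (0, 0), Y = (1, 0), W = (0, 1), B = (4, -1).
1. A is the centroid of triangle BQY ⇒ A = (5/3, -1/3)
2. With BV:VA = r, write λ = r/(r+1) so V = B + λ·(A−B); V is affine-linear in λ
Every point depending on V is an affine combination of V and λ-independent points, so each such coordinate is linear in λ; the λ² term in each signed area is a multiple of (A−B)×(A−B) = 0, so 2·[AWV] and 2·[WYB] are each linear in λ. Evaluating at λ=0 and λ=1:
  2·[AWV] = 2·λ − 2,   2·[WYB] = 2
So [AWV]:[WYB] = (2·λ − 2) / (2). Setting this equal to -4/5:
  2·λ − 2 = -4/5·(2)  ⇒  λ = 1/5
Then r = λ/(1−λ) = (1/5)/(4/5) = 1/4. Check: with r = 1/4, V = (53/15, -13/15) and [AWV]:[WYB] = -4/5 as required.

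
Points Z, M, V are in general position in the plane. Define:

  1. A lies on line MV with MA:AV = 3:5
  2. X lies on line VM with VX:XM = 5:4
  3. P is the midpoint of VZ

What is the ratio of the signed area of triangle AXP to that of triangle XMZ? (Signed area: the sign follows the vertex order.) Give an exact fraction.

[AXP]:[XMZ] = -5/64

Work in coordinates with Z = (0, 0), M = (1, 0), V = (0, 1).
1. A lies on line MV with MA:AV = 3:5 ⇒ A = (5/8, 3/8)
2. X lies on line VM with VX:XM = 5:4 ⇒ X = (5/9, 4/9)
3. P is the midpoint of VZ ⇒ P = (0, 1/2)
2·[AXP] = 5/144, 2·[XMZ] = -4/9
[AXP]:[XMZ] = 5/144:-4/9 = -5/64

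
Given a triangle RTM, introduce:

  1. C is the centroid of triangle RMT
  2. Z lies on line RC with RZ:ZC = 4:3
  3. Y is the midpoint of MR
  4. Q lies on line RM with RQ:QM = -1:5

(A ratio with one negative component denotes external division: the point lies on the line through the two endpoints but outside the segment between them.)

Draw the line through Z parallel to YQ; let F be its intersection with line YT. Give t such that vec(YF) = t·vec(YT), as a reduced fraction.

Work in coordinates with R = (0, 0), T = (1, 0), M = (0, 1).
1. C is the centroid of triangle RMT ⇒ C = (1/3, 1/3)
2. Z lies on line RC with RZ:ZC = 4:3 ⇒ Z = (4/21, 4/21)
3. Y is the midpoint of MR ⇒ Y = (0, 1/2)
4. Q lies on line RM with RQ:QM = -1:5 ⇒ Q = (0, -1/4)
through Z parallel to YQ: direction (0, -3/4); meets YT at F = (4/21, 17/42)
F = Y + t·(T−Y) with t = 4/21

t = 4/21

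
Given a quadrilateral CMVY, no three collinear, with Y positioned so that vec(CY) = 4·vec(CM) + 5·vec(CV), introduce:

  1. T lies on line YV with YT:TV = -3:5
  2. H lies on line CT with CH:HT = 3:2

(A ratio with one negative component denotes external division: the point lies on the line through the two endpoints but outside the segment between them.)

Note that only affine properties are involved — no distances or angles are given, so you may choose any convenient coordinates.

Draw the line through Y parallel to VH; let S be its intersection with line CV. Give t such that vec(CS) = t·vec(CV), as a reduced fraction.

Choose coordinates C = (0, 0), M = (1, 0), V = (0, 1), Y = (4, 5).
1. T lies on line YV with YT:TV = -3:5 ⇒ T = (10, 11)
2. H lies on line CT with CH:HT = 3:2 ⇒ H = (6, 33/5)
through Y parallel to VH: direction (6, 28/5); meets CV at S = (0, 19/15)
S = C + t·(V−C) with t = 19/15

t = 19/15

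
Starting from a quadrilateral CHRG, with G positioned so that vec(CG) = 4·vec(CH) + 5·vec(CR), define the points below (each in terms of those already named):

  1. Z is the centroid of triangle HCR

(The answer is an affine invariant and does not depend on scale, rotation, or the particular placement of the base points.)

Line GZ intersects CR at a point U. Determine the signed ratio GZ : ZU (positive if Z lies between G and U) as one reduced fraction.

Set C = (0, 0), H = (1, 0), R = (0, 1), G = (4, 5); any affine frame gives the same invariant.
1. Z is the centroid of triangle HCR ⇒ Z = (1/3, 1/3)
line GZ meets CR at U = (0, -1/11)
Z = G + t·(U−G) with t = 11/12, so GZ:ZU = 11/12:1/12

GZ:ZU = 11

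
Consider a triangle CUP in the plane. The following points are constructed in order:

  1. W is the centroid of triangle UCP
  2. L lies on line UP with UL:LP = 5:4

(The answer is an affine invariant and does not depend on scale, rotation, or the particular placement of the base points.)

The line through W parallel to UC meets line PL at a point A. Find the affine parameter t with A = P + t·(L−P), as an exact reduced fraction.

Work in coordinates with C = (0, 0), U = (1, 0), P = (0, 1).
1. W is the centroid of triangle UCP ⇒ W = (1/3, 1/3)
2. L lies on line UP with UL:LP = 5:4 ⇒ L = (4/9, 5/9)
through W parallel to UC: direction (-1, 0); meets PL at A = (2/3, 1/3)
A = P + t·(L−P) with t = 3/2

t = 3/2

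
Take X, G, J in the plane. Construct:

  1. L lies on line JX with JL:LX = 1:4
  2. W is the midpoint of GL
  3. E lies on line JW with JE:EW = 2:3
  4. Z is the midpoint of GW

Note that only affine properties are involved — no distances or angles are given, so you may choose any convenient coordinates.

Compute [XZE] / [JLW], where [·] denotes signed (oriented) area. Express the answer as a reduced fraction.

Work in coordinates with X = (0, 0), G = (1, 0), J = (0, 1).
1. L lies on line JX with JL:LX = 1:4 ⇒ L = (0, 4/5)
2. W is the midpoint of GL ⇒ W = (1/2, 2/5)
3. E lies on line JW with JE:EW = 2:3 ⇒ E = (1/5, 19/25)
4. Z is the midpoint of GW ⇒ Z = (3/4, 1/5)
2·[XZE] = 53/100, 2·[JLW] = 1/10
[XZE]:[JLW] = 53/100:1/10 = 53/10

[XZE]:[JLW] = 53/10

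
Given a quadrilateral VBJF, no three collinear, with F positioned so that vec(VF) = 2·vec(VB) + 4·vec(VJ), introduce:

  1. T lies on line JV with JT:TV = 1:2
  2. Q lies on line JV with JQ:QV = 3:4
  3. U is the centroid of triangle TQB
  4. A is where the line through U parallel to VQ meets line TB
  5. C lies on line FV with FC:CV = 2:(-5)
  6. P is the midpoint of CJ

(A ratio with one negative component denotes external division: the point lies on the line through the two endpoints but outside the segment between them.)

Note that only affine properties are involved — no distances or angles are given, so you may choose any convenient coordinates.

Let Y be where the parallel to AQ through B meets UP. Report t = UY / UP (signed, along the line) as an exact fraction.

Work in coordinates with V = (0, 0), B = (1, 0), J = (0, 1), F = (2, 4).
1. T lies on line JV with JT:TV = 1:2 ⇒ T = (0, 2/3)
2. Q lies on line JV with JQ:QV = 3:4 ⇒ Q = (0, 4/7)
3. U is the centroid of triangle TQB ⇒ U = (1/3, 26/63)
4. A is where the line through U parallel to VQ meets line TB ⇒ A = (1/3, 4/9)
5. C lies on line FV with FC:CV = 2:(-5) ⇒ C = (10/3, 20/3)
6. P is the midpoint of CJ ⇒ P = (5/3, 23/6)
through B parallel to AQ: direction (-1/3, 8/63); meets UP at Y = (83/297, 1712/6237)
Y = U + t·(P−U) with t = -4/99

t = -4/99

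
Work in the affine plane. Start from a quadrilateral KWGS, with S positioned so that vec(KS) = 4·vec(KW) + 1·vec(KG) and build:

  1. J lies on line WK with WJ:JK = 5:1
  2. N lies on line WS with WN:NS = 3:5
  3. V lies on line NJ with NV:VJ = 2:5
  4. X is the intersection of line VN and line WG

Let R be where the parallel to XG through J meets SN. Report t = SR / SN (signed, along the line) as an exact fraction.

t = 29/15

Choose coordinates K = (0, 0), W = (1, 0), G = (0, 1), S = (4, 1).
1. J lies on line WK with WJ:JK = 5:1 ⇒ J = (1/6, 0)
2. N lies on line WS with WN:NS = 3:5 ⇒ N = (17/8, 3/8)
3. V lies on line NJ with NV:VJ = 2:5 ⇒ V = (263/168, 15/56)
4. X is the intersection of line VN and line WG ⇒ X = (97/112, 15/112)
through J parallel to XG: direction (-97/112, 97/112); meets SN at R = (3/8, -5/24)
R = S + t·(N−S) with t = 29/15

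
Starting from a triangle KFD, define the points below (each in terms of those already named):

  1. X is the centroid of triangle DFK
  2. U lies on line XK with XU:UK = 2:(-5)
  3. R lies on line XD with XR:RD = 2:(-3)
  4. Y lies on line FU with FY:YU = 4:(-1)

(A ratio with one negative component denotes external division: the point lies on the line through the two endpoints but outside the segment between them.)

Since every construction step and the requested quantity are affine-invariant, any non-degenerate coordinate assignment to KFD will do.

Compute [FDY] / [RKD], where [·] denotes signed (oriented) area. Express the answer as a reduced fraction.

[FDY]:[RKD] = 4/27

Assign K = (0, 0), F = (1, 0), D = (0, 1) — the answer is frame-independent, so this choice is without loss of generality.
1. X is the centroid of triangle DFK ⇒ X = (1/3, 1/3)
2. U lies on line XK with XU:UK = 2:(-5) ⇒ U = (5/9, 5/9)
3. R lies on line XD with XR:RD = 2:(-3) ⇒ R = (1, -1)
4. Y lies on line FU with FY:YU = 4:(-1) ⇒ Y = (11/27, 20/27)
2·[FDY] = -4/27, 2·[RKD] = -1
[FDY]:[RKD] = -4/27:-1 = 4/27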